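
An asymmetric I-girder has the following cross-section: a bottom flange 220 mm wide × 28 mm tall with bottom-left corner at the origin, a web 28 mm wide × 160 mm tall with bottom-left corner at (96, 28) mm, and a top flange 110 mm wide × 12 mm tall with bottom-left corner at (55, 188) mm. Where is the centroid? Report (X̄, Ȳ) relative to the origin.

bottom flange: A = 220 × 28 = 6160.00, centroid at (110.00, 14.00).
web: A = 28 × 160 = 4480.00, centroid at (110.00, 108.00).
top flange: A = 110 × 12 = 1320.00, centroid at (110.00, 194.00).
ΣA = 11960.00 mm², ΣAX̄ = 1315600.00 mm³, ΣAȲ = 826160.00 mm³.
X̄ = 1315600.00/11960.00 = 110.00 mm; Ȳ = 826160.00/11960.00 = 69.08 mm.

X̄ = 110.00 mm, Ȳ = 69.08 mm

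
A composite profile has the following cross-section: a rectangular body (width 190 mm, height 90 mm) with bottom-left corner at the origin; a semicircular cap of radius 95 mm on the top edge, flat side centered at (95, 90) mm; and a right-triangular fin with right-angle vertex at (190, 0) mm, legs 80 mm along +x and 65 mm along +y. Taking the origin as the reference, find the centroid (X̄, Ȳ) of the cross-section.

X̄ = 104.34 mm, Ȳ = 78.91 mm

rectangular body: A = 190 × 90 = 17100.00, centroid at (95.00, 45.00).
semicircular top: A = ½π·95² = 14176.44, centroid at (95.00, 130.32).
triangular fin: A = ½·80·65 = 2600.00, centroid at (216.67, 21.67).
ΣA = 33876.44 mm², ΣAX̄ = 3534594.83 mm³, ΣAȲ = 2673295.98 mm³.
X̄ = 3534594.83/33876.44 = 104.34 mm; Ȳ = 2673295.98/33876.44 = 78.91 mm.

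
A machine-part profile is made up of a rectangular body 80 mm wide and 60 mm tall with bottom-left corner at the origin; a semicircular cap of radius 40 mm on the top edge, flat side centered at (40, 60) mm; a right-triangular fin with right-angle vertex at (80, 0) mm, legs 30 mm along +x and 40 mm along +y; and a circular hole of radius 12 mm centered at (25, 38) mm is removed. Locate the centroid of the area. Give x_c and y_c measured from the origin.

rectangular body: A = 80 × 60 = 4800.00, centroid at (40.00, 30.00).
semicircular top: A = ½π·40² = 2513.27, centroid at (40.00, 76.98).
triangular fin: A = ½·30·40 = 600.00, centroid at (90.00, 13.33).
hole: A = −π·12² = -452.39, centroid at (25.00, 38.00).
ΣA = 7460.88 mm², ΣAx_c = 335221.23 mm³, ΣAy_c = 328272.32 mm³.
x_c = 335221.23/7460.88 = 44.93 mm; y_c = 328272.32/7460.88 = 44.00 mm.

x_c = 44.93 mm, y_c = 44.00 mm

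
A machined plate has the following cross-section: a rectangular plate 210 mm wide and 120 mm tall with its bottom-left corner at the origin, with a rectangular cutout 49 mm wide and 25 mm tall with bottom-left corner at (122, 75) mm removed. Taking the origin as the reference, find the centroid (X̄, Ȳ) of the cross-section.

Part | A | x̄ᵢ | ȳᵢ | A·x̄ᵢ | A·ȳᵢ
plate | 25200.00 | 105.00 | 60.00 | 2646000.00 | 1512000.00
hole | -1225.00 | 146.50 | 87.50 | -179462.50 | -107187.50
Σ | 23975.00 |  |  | 2466537.50 | 1404812.50
X̄ = 2466537.50 / 23975.00 = 102.88 mm
Ȳ = 1404812.50 / 23975.00 = 58.59 mm

X̄ = 102.88 mm, Ȳ = 58.59 mm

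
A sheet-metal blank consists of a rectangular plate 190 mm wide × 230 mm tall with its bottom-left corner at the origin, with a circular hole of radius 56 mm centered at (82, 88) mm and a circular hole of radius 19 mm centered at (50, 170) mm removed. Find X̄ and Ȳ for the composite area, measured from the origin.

X̄ = 100.48 mm, Ȳ = 121.22 mm

plate: A = 190 × 230 = 43700.00, centroid at (95.00, 115.00).
hole 1: A = −π·56² = -9852.03, centroid at (82.00, 88.00).
hole 2: A = −π·19² = -1134.11, centroid at (50.00, 170.00).
ΣA = 32713.85 mm²
ΣAX̄ = (43700.00)(95.00) + (-9852.03)(82.00) + (-1134.11)(50.00) = 3286927.42 mm³
ΣAȲ = (43700.00)(115.00) + (-9852.03)(88.00) + (-1134.11)(170.00) = 3965721.42 mm³
X̄ = 3286927.42 / 32713.85 = 100.48 mm
Ȳ = 3965721.42 / 32713.85 = 121.22 mm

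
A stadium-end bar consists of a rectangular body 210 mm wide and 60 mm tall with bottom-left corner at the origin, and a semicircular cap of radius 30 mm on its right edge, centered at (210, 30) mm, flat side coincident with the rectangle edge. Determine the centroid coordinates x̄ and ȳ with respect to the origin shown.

rectangular body: A = 210 × 60 = 12600.00, centroid at (105.00, 30.00).
semicircular end: A = ½π·30² = 1413.72, centroid at (222.73, 30.00).
ΣA = 14013.72 mm², ΣAx̄ = 1637880.51 mm³, ΣAȳ = 420411.50 mm³.
x̄ = 1637880.51/14013.72 = 116.88 mm; ȳ = 420411.50/14013.72 = 30.00 mm.

x̄ = 116.88 mm, ȳ = 30.00 mm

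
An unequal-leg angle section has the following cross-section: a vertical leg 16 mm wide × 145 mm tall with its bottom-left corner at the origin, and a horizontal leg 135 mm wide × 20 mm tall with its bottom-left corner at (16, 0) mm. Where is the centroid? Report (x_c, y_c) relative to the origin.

x_c = 48.61 mm, y_c = 38.88 mm

Part | A | x̄ᵢ | ȳᵢ | A·x̄ᵢ | A·ȳᵢ
vertical leg | 2320.00 | 8.00 | 72.50 | 18560.00 | 168200.00
horizontal leg | 2700.00 | 83.50 | 10.00 | 225450.00 | 27000.00
Σ | 5020.00 |  |  | 244010.00 | 195200.00
x_c = 244010.00 / 5020.00 = 48.61 mm
y_c = 195200.00 / 5020.00 = 38.88 mm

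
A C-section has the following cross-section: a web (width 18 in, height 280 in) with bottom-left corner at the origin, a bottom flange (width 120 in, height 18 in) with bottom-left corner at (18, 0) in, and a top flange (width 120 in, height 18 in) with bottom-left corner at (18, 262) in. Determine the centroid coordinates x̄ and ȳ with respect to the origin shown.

web: A = 18 × 280 = 5040.00, centroid at (9.00, 140.00).
bottom flange: A = 120 × 18 = 2160.00, centroid at (78.00, 9.00).
top flange: A = 120 × 18 = 2160.00, centroid at (78.00, 271.00).
ΣA = 9360.00 in²
ΣAx̄ = (5040.00)(9.00) + (2160.00)(78.00) + (2160.00)(78.00) = 382320.00 in³
ΣAȳ = (5040.00)(140.00) + (2160.00)(9.00) + (2160.00)(271.00) = 1310400.00 in³
x̄ = 382320.00 / 9360.00 = 40.85 in
ȳ = 1310400.00 / 9360.00 = 140.00 in

x̄ = 40.85 in, ȳ = 140.00 in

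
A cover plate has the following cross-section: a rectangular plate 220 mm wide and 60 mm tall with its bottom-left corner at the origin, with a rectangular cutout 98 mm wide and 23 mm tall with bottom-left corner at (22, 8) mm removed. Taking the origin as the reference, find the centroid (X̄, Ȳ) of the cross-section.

X̄ = 118.03 mm, Ȳ = 32.16 mm

Part | A | x̄ᵢ | ȳᵢ | A·x̄ᵢ | A·ȳᵢ
plate | 13200.00 | 110.00 | 30.00 | 1452000.00 | 396000.00
hole | -2254.00 | 71.00 | 19.50 | -160034.00 | -43953.00
Σ | 10946.00 |  |  | 1291966.00 | 352047.00
X̄ = 1291966.00 / 10946.00 = 118.03 mm
Ȳ = 352047.00 / 10946.00 = 32.16 mm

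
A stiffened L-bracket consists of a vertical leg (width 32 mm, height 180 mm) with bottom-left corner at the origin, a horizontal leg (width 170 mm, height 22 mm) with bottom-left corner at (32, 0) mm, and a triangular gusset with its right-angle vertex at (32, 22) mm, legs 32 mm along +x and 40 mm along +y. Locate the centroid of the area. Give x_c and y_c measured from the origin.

Part | A | x̄ᵢ | ȳᵢ | A·x̄ᵢ | A·ȳᵢ
vertical leg | 5760.00 | 16.00 | 90.00 | 92160.00 | 518400.00
horizontal leg | 3740.00 | 117.00 | 11.00 | 437580.00 | 41140.00
gusset | 640.00 | 42.67 | 35.33 | 27306.67 | 22613.33
Σ | 10140.00 |  |  | 557046.67 | 582153.33
x_c = 557046.67 / 10140.00 = 54.94 mm
y_c = 582153.33 / 10140.00 = 57.41 mm

x_c = 54.94 mm, y_c = 57.41 mm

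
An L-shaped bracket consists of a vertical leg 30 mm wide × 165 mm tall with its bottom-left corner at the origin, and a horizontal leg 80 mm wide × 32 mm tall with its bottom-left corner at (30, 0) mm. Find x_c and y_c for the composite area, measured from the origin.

vertical leg: A = 30 × 165 = 4950.00, centroid at (15.00, 82.50).
horizontal leg: A = 80 × 32 = 2560.00, centroid at (70.00, 16.00).
ΣA = 7510.00 mm²
ΣAx_c = (4950.00)(15.00) + (2560.00)(70.00) = 253450.00 mm³
ΣAy_c = (4950.00)(82.50) + (2560.00)(16.00) = 449335.00 mm³
x_c = 253450.00 / 7510.00 = 33.75 mm
y_c = 449335.00 / 7510.00 = 59.83 mm

x_c = 33.75 mm, y_c = 59.83 mm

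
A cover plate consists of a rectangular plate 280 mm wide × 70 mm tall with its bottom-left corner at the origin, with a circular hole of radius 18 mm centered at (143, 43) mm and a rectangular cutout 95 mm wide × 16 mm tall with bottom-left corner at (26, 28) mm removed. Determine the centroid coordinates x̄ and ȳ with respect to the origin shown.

x̄ = 145.75 mm, ȳ = 34.43 mm

plate: A = 280 × 70 = 19600.00, centroid at (140.00, 35.00).
hole 1: A = −π·18² = -1017.88, centroid at (143.00, 43.00).
hole 2: A = −(95 × 16) = -1520.00, centroid at (73.50, 36.00).
ΣA = 17062.12 mm², ΣAx̄ = 2486723.73 mm³, ΣAȳ = 587511.33 mm³.
x̄ = 2486723.73/17062.12 = 145.75 mm; ȳ = 587511.33/17062.12 = 34.43 mm.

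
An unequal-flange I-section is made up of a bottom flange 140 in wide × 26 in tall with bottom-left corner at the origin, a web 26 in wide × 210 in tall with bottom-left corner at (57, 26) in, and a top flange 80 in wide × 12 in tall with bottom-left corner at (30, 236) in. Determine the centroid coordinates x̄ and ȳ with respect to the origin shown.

x̄ = 70.00 in, ȳ = 98.90 in

bottom flange: A = 140 × 26 = 3640.00, centroid at (70.00, 13.00).
web: A = 26 × 210 = 5460.00, centroid at (70.00, 131.00).
top flange: A = 80 × 12 = 960.00, centroid at (70.00, 242.00).
ΣA = 10060.00 in², ΣAx̄ = 704200.00 in³, ΣAȳ = 994900.00 in³.
x̄ = 704200.00/10060.00 = 70.00 in; ȳ = 994900.00/10060.00 = 98.90 in.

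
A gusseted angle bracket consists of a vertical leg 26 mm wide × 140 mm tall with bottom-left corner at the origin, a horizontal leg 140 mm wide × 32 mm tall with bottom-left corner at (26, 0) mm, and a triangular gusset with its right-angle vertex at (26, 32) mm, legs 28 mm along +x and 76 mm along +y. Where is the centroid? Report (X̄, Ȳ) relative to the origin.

X̄ = 56.08 mm, Ȳ = 42.19 mm

vertical leg: A = 26 × 140 = 3640.00, centroid at (13.00, 70.00).
horizontal leg: A = 140 × 32 = 4480.00, centroid at (96.00, 16.00).
gusset: A = ½·28·76 = 1064.00, centroid at (35.33, 57.33).
ΣA = 9184.00 mm², ΣAX̄ = 514994.67 mm³, ΣAȲ = 387482.67 mm³.
X̄ = 514994.67/9184.00 = 56.08 mm; Ȳ = 387482.67/9184.00 = 42.19 mm.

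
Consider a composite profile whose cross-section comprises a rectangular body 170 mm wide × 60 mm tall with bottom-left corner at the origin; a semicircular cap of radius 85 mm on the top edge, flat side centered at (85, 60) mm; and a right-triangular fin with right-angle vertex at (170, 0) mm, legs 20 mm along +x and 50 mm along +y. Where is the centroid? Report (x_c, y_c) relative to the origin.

Part | A | x̄ᵢ | ȳᵢ | A·x̄ᵢ | A·ȳᵢ
rectangular body | 10200.00 | 85.00 | 30.00 | 867000.00 | 306000.00
semicircular top | 11349.00 | 85.00 | 96.08 | 964665.29 | 1090356.87
triangular fin | 500.00 | 176.67 | 16.67 | 88333.33 | 8333.33
Σ | 22049.00 |  |  | 1919998.63 | 1404690.21
x_c = 1919998.63 / 22049.00 = 87.08 mm
y_c = 1404690.21 / 22049.00 = 63.71 mm

x_c = 87.08 mm, y_c = 63.71 mm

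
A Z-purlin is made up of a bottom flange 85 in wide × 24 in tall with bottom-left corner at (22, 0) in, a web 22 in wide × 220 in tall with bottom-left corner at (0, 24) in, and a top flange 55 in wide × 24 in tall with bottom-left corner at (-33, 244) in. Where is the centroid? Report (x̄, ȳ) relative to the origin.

bottom flange: A = 85 × 24 = 2040.00, centroid at (64.50, 12.00).
web: A = 22 × 220 = 4840.00, centroid at (11.00, 134.00).
top flange: A = 55 × 24 = 1320.00, centroid at (-5.50, 256.00).
ΣA = 8200.00 in², ΣAx̄ = 177560.00 in³, ΣAȳ = 1010960.00 in³.
x̄ = 177560.00/8200.00 = 21.65 in; ȳ = 1010960.00/8200.00 = 123.29 in.

x̄ = 21.65 in, ȳ = 123.29 in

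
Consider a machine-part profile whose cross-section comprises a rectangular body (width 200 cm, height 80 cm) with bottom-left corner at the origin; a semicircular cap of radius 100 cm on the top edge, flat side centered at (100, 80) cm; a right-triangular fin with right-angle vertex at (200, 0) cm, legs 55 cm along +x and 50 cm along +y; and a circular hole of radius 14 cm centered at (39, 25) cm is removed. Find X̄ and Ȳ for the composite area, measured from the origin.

Part | A | x̄ᵢ | ȳᵢ | A·x̄ᵢ | A·ȳᵢ
rectangular body | 16000.00 | 100.00 | 40.00 | 1600000.00 | 640000.00
semicircular top | 15707.96 | 100.00 | 122.44 | 1570796.33 | 1923303.73
triangular fin | 1375.00 | 218.33 | 16.67 | 300208.33 | 22916.67
hole | -615.75 | 39.00 | 25.00 | -24014.33 | -15393.80
Σ | 32467.21 |  |  | 3446990.33 | 2570826.59
X̄ = 3446990.33 / 32467.21 = 106.17 cm
Ȳ = 2570826.59 / 32467.21 = 79.18 cm

X̄ = 106.17 cm, Ȳ = 79.18 cm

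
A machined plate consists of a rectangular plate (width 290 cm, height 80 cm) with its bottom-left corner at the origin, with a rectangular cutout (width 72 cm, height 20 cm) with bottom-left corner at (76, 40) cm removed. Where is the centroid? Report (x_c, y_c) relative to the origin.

Part | A | x̄ᵢ | ȳᵢ | A·x̄ᵢ | A·ȳᵢ
plate | 23200.00 | 145.00 | 40.00 | 3364000.00 | 928000.00
hole | -1440.00 | 112.00 | 50.00 | -161280.00 | -72000.00
Σ | 21760.00 |  |  | 3202720.00 | 856000.00
x_c = 3202720.00 / 21760.00 = 147.18 cm
y_c = 856000.00 / 21760.00 = 39.34 cm

x_c = 147.18 cm, y_c = 39.34 cm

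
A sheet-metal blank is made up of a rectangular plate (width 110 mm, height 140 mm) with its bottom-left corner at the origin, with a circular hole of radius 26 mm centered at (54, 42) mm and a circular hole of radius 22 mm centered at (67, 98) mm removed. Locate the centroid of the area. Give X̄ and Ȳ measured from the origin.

X̄ = 53.63 mm, Ȳ = 71.44 mm

plate: A = 110 × 140 = 15400.00, centroid at (55.00, 70.00).
hole 1: A = −π·26² = -2123.72, centroid at (54.00, 42.00).
hole 2: A = −π·22² = -1520.53, centroid at (67.00, 98.00).
ΣA = 11755.75 mm², ΣAX̄ = 630443.74 mm³, ΣAȲ = 839791.88 mm³.
X̄ = 630443.74/11755.75 = 53.63 mm; Ȳ = 839791.88/11755.75 = 71.44 mm.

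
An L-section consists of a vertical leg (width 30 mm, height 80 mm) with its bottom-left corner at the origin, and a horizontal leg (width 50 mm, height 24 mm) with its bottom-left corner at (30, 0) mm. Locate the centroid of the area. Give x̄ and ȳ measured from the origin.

x̄ = 28.33 mm, ȳ = 30.67 mm

vertical leg: A = 30 × 80 = 2400.00, centroid at (15.00, 40.00).
horizontal leg: A = 50 × 24 = 1200.00, centroid at (55.00, 12.00).
ΣA = 3600.00 mm²
ΣAx̄ = (2400.00)(15.00) + (1200.00)(55.00) = 102000.00 mm³
ΣAȳ = (2400.00)(40.00) + (1200.00)(12.00) = 110400.00 mm³
x̄ = 102000.00 / 3600.00 = 28.33 mm
ȳ = 110400.00 / 3600.00 = 30.67 mm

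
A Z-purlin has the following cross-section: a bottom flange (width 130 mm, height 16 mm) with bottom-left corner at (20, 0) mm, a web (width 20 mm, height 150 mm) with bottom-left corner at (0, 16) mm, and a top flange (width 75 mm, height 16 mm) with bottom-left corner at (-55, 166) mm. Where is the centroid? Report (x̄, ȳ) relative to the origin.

x̄ = 29.59 mm, ȳ = 79.37 mm

bottom flange: A = 130 × 16 = 2080.00, centroid at (85.00, 8.00).
web: A = 20 × 150 = 3000.00, centroid at (10.00, 91.00).
top flange: A = 75 × 16 = 1200.00, centroid at (-17.50, 174.00).
ΣA = 6280.00 mm²
ΣAx̄ = (2080.00)(85.00) + (3000.00)(10.00) + (1200.00)(-17.50) = 185800.00 mm³
ΣAȳ = (2080.00)(8.00) + (3000.00)(91.00) + (1200.00)(174.00) = 498440.00 mm³
x̄ = 185800.00 / 6280.00 = 29.59 mm
ȳ = 498440.00 / 6280.00 = 79.37 mm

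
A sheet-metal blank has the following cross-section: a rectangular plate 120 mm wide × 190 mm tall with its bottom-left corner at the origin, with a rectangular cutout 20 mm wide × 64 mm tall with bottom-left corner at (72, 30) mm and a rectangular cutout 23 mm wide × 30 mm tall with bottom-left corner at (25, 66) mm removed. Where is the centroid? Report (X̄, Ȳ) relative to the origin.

X̄ = 59.43 mm, Ȳ = 97.49 mm

plate: A = 120 × 190 = 22800.00, centroid at (60.00, 95.00).
hole 1: A = −(20 × 64) = -1280.00, centroid at (82.00, 62.00).
hole 2: A = −(23 × 30) = -690.00, centroid at (36.50, 81.00).
ΣA = 20830.00 mm²
ΣAX̄ = (22800.00)(60.00) + (-1280.00)(82.00) + (-690.00)(36.50) = 1237855.00 mm³
ΣAȲ = (22800.00)(95.00) + (-1280.00)(62.00) + (-690.00)(81.00) = 2030750.00 mm³
X̄ = 1237855.00 / 20830.00 = 59.43 mm
Ȳ = 2030750.00 / 20830.00 = 97.49 mm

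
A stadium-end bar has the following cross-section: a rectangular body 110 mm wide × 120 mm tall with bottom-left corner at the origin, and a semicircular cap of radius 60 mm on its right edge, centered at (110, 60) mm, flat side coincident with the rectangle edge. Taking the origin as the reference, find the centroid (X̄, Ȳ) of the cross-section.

X̄ = 79.13 mm, Ȳ = 60.00 mm

rectangular body: A = 110 × 120 = 13200.00, centroid at (55.00, 60.00).
semicircular end: A = ½π·60² = 5654.87, centroid at (135.46, 60.00).
ΣA = 18854.87 mm²
ΣAX̄ = (13200.00)(55.00) + (5654.87)(135.46) = 1492035.35 mm³
ΣAȲ = (13200.00)(60.00) + (5654.87)(60.00) = 1131292.01 mm³
X̄ = 1492035.35 / 18854.87 = 79.13 mm
Ȳ = 1131292.01 / 18854.87 = 60.00 mm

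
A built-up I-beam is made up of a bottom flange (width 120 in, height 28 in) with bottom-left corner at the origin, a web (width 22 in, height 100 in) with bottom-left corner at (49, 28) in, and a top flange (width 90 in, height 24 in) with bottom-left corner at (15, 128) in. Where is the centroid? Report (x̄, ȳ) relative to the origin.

bottom flange: A = 120 × 28 = 3360.00, centroid at (60.00, 14.00).
web: A = 22 × 100 = 2200.00, centroid at (60.00, 78.00).
top flange: A = 90 × 24 = 2160.00, centroid at (60.00, 140.00).
ΣA = 7720.00 in², ΣAx̄ = 463200.00 in³, ΣAȳ = 521040.00 in³.
x̄ = 463200.00/7720.00 = 60.00 in; ȳ = 521040.00/7720.00 = 67.49 in.

x̄ = 60.00 in, ȳ = 67.49 in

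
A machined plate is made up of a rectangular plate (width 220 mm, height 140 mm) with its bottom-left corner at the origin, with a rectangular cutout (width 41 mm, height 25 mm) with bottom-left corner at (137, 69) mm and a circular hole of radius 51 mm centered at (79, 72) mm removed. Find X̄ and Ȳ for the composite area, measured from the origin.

Part | A | x̄ᵢ | ȳᵢ | A·x̄ᵢ | A·ȳᵢ
plate | 30800.00 | 110.00 | 70.00 | 3388000.00 | 2156000.00
hole 1 | -1025.00 | 157.50 | 81.50 | -161437.50 | -83537.50
hole 2 | -8171.28 | 79.00 | 72.00 | -645531.32 | -588332.34
Σ | 21603.72 |  |  | 2581031.18 | 1484130.16
X̄ = 2581031.18 / 21603.72 = 119.47 mm
Ȳ = 1484130.16 / 21603.72 = 68.70 mm

X̄ = 119.47 mm, Ȳ = 68.70 mm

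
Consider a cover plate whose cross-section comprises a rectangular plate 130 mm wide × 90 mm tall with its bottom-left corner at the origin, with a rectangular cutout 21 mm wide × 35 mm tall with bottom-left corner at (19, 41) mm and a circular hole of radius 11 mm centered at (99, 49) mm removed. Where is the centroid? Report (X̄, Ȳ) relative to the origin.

X̄ = 66.24 mm, Ȳ = 43.92 mm

plate: A = 130 × 90 = 11700.00, centroid at (65.00, 45.00).
hole 1: A = −(21 × 35) = -735.00, centroid at (29.50, 58.50).
hole 2: A = −π·11² = -380.13, centroid at (99.00, 49.00).
ΣA = 10584.87 mm², ΣAX̄ = 701184.36 mm³, ΣAȲ = 464876.00 mm³.
X̄ = 701184.36/10584.87 = 66.24 mm; Ȳ = 464876.00/10584.87 = 43.92 mm.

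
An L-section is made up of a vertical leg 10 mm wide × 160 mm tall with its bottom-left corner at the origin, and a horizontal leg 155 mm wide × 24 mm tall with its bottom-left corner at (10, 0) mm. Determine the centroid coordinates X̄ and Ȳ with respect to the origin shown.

X̄ = 62.69 mm, Ȳ = 32.45 mm

vertical leg: A = 10 × 160 = 1600.00, centroid at (5.00, 80.00).
horizontal leg: A = 155 × 24 = 3720.00, centroid at (87.50, 12.00).
ΣA = 5320.00 mm², ΣAX̄ = 333500.00 mm³, ΣAȲ = 172640.00 mm³.
X̄ = 333500.00/5320.00 = 62.69 mm; Ȳ = 172640.00/5320.00 = 32.45 mm.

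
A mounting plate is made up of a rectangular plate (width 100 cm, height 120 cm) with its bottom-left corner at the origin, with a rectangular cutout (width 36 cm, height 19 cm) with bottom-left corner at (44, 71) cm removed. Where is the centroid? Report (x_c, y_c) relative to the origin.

plate: A = 100 × 120 = 12000.00, centroid at (50.00, 60.00).
hole: A = −(36 × 19) = -684.00, centroid at (62.00, 80.50).
ΣA = 11316.00 cm², ΣAx_c = 557592.00 cm³, ΣAy_c = 664938.00 cm³.
x_c = 557592.00/11316.00 = 49.27 cm; y_c = 664938.00/11316.00 = 58.76 cm.

x_c = 49.27 cm, y_c = 58.76 cm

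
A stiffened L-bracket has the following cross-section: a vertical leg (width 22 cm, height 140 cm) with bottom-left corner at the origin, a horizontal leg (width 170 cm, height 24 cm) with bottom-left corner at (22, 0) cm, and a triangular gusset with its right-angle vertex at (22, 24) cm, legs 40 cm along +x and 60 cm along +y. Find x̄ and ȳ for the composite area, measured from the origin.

vertical leg: A = 22 × 140 = 3080.00, centroid at (11.00, 70.00).
horizontal leg: A = 170 × 24 = 4080.00, centroid at (107.00, 12.00).
gusset: A = ½·40·60 = 1200.00, centroid at (35.33, 44.00).
ΣA = 8360.00 cm², ΣAx̄ = 512840.00 cm³, ΣAȳ = 317360.00 cm³.
x̄ = 512840.00/8360.00 = 61.34 cm; ȳ = 317360.00/8360.00 = 37.96 cm.

x̄ = 61.34 cm, ȳ = 37.96 cm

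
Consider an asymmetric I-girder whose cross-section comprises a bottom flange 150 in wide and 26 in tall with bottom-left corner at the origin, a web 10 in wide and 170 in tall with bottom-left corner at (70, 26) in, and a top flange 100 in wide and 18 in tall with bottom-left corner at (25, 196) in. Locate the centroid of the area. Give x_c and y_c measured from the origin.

bottom flange: A = 150 × 26 = 3900.00, centroid at (75.00, 13.00).
web: A = 10 × 170 = 1700.00, centroid at (75.00, 111.00).
top flange: A = 100 × 18 = 1800.00, centroid at (75.00, 205.00).
ΣA = 7400.00 in²
ΣAx_c = (3900.00)(75.00) + (1700.00)(75.00) + (1800.00)(75.00) = 555000.00 in³
ΣAy_c = (3900.00)(13.00) + (1700.00)(111.00) + (1800.00)(205.00) = 608400.00 in³
x_c = 555000.00 / 7400.00 = 75.00 in
y_c = 608400.00 / 7400.00 = 82.22 in

x_c = 75.00 in, y_c = 82.22 in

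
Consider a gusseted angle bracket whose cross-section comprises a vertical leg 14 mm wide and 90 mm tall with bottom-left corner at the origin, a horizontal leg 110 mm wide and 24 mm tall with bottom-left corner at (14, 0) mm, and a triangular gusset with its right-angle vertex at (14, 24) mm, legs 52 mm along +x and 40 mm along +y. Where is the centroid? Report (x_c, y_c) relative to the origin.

vertical leg: A = 14 × 90 = 1260.00, centroid at (7.00, 45.00).
horizontal leg: A = 110 × 24 = 2640.00, centroid at (69.00, 12.00).
gusset: A = ½·52·40 = 1040.00, centroid at (31.33, 37.33).
ΣA = 4940.00 mm²
ΣAx_c = (1260.00)(7.00) + (2640.00)(69.00) + (1040.00)(31.33) = 223566.67 mm³
ΣAy_c = (1260.00)(45.00) + (2640.00)(12.00) + (1040.00)(37.33) = 127206.67 mm³
x_c = 223566.67 / 4940.00 = 45.26 mm
y_c = 127206.67 / 4940.00 = 25.75 mm

x_c = 45.26 mm, y_c = 25.75 mm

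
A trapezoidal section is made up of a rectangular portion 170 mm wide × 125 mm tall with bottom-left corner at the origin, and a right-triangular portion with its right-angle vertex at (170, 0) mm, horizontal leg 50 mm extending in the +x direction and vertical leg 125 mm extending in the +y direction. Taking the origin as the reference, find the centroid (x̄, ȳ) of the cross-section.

Part | A | x̄ᵢ | ȳᵢ | A·x̄ᵢ | A·ȳᵢ
rectangular portion | 21250.00 | 85.00 | 62.50 | 1806250.00 | 1328125.00
triangular portion | 3125.00 | 186.67 | 41.67 | 583333.33 | 130208.33
Σ | 24375.00 |  |  | 2389583.33 | 1458333.33
x̄ = 2389583.33 / 24375.00 = 98.03 mm
ȳ = 1458333.33 / 24375.00 = 59.83 mm

x̄ = 98.03 mm, ȳ = 59.83 mm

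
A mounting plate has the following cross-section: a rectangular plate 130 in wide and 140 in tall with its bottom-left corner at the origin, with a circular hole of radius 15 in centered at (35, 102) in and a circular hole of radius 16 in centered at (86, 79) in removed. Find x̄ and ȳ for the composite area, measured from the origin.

plate: A = 130 × 140 = 18200.00, centroid at (65.00, 70.00).
hole 1: A = −π·15² = -706.86, centroid at (35.00, 102.00).
hole 2: A = −π·16² = -804.25, centroid at (86.00, 79.00).
ΣA = 16688.89 in²
ΣAx̄ = (18200.00)(65.00) + (-706.86)(35.00) + (-804.25)(86.00) = 1089094.65 in³
ΣAȳ = (18200.00)(70.00) + (-706.86)(102.00) + (-804.25)(79.00) = 1138364.88 in³
x̄ = 1089094.65 / 16688.89 = 65.26 in
ȳ = 1138364.88 / 16688.89 = 68.21 in

x̄ = 65.26 in, ȳ = 68.21 in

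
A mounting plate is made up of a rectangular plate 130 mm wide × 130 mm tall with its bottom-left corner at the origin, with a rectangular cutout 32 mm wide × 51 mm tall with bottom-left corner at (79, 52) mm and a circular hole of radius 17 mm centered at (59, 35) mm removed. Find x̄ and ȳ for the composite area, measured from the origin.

x̄ = 61.97 mm, ȳ = 65.48 mm

plate: A = 130 × 130 = 16900.00, centroid at (65.00, 65.00).
hole 1: A = −(32 × 51) = -1632.00, centroid at (95.00, 77.50).
hole 2: A = −π·17² = -907.92, centroid at (59.00, 35.00).
ΣA = 14360.08 mm², ΣAx̄ = 889892.70 mm³, ΣAȳ = 940242.79 mm³.
x̄ = 889892.70/14360.08 = 61.97 mm; ȳ = 940242.79/14360.08 = 65.48 mm.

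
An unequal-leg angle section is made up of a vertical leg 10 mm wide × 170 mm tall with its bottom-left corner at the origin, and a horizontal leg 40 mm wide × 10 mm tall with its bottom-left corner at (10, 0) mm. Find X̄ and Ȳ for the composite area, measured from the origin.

X̄ = 9.76 mm, Ȳ = 69.76 mm

Part | A | x̄ᵢ | ȳᵢ | A·x̄ᵢ | A·ȳᵢ
vertical leg | 1700.00 | 5.00 | 85.00 | 8500.00 | 144500.00
horizontal leg | 400.00 | 30.00 | 5.00 | 12000.00 | 2000.00
Σ | 2100.00 |  |  | 20500.00 | 146500.00
X̄ = 20500.00 / 2100.00 = 9.76 mm
Ȳ = 146500.00 / 2100.00 = 69.76 mm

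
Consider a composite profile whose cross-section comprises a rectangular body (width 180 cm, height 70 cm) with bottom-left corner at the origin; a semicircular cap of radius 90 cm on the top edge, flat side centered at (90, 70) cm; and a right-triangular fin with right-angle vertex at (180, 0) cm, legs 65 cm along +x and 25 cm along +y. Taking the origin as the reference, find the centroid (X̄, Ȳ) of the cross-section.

rectangular body: A = 180 × 70 = 12600.00, centroid at (90.00, 35.00).
semicircular top: A = ½π·90² = 12723.45, centroid at (90.00, 108.20).
triangular fin: A = ½·65·25 = 812.50, centroid at (201.67, 8.33).
ΣA = 26135.95 cm²
ΣAX̄ = (12600.00)(90.00) + (12723.45)(90.00) + (812.50)(201.67) = 2442964.69 cm³
ΣAȲ = (12600.00)(35.00) + (12723.45)(108.20) + (812.50)(8.33) = 1824412.35 cm³
X̄ = 2442964.69 / 26135.95 = 93.47 cm
Ȳ = 1824412.35 / 26135.95 = 69.80 cm

X̄ = 93.47 cm, Ȳ = 69.80 cm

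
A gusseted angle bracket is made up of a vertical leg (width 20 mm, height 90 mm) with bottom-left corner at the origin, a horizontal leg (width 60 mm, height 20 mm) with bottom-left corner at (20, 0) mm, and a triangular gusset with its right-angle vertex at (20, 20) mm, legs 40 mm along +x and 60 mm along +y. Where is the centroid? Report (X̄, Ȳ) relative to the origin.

X̄ = 28.10 mm, Ȳ = 33.57 mm

vertical leg: A = 20 × 90 = 1800.00, centroid at (10.00, 45.00).
horizontal leg: A = 60 × 20 = 1200.00, centroid at (50.00, 10.00).
gusset: A = ½·40·60 = 1200.00, centroid at (33.33, 40.00).
ΣA = 4200.00 mm²
ΣAX̄ = (1800.00)(10.00) + (1200.00)(50.00) + (1200.00)(33.33) = 118000.00 mm³
ΣAȲ = (1800.00)(45.00) + (1200.00)(10.00) + (1200.00)(40.00) = 141000.00 mm³
X̄ = 118000.00 / 4200.00 = 28.10 mm
Ȳ = 141000.00 / 4200.00 = 33.57 mm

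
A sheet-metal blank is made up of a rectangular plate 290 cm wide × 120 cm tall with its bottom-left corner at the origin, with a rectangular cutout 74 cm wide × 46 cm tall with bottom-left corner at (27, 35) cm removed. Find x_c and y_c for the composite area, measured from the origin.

plate: A = 290 × 120 = 34800.00, centroid at (145.00, 60.00).
hole: A = −(74 × 46) = -3404.00, centroid at (64.00, 58.00).
ΣA = 31396.00 cm², ΣAx_c = 4828144.00 cm³, ΣAy_c = 1890568.00 cm³.
x_c = 4828144.00/31396.00 = 153.78 cm; y_c = 1890568.00/31396.00 = 60.22 cm.

x_c = 153.78 cm, y_c = 60.22 cm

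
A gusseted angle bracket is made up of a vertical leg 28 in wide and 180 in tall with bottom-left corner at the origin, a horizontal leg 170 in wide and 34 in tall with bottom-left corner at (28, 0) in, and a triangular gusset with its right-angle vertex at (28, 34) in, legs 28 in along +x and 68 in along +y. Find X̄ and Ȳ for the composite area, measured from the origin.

X̄ = 64.50 in, Ȳ = 51.46 in

Part | A | x̄ᵢ | ȳᵢ | A·x̄ᵢ | A·ȳᵢ
vertical leg | 5040.00 | 14.00 | 90.00 | 70560.00 | 453600.00
horizontal leg | 5780.00 | 113.00 | 17.00 | 653140.00 | 98260.00
gusset | 952.00 | 37.33 | 56.67 | 35541.33 | 53946.67
Σ | 11772.00 |  |  | 759241.33 | 605806.67
X̄ = 759241.33 / 11772.00 = 64.50 in
Ȳ = 605806.67 / 11772.00 = 51.46 in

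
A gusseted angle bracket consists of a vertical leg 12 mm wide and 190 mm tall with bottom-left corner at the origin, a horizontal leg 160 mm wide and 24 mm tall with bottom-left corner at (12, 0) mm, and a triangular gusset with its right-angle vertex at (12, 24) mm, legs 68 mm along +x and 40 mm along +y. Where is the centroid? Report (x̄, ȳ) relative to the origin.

x̄ = 55.36 mm, ȳ = 41.91 mm

Part | A | x̄ᵢ | ȳᵢ | A·x̄ᵢ | A·ȳᵢ
vertical leg | 2280.00 | 6.00 | 95.00 | 13680.00 | 216600.00
horizontal leg | 3840.00 | 92.00 | 12.00 | 353280.00 | 46080.00
gusset | 1360.00 | 34.67 | 37.33 | 47146.67 | 50773.33
Σ | 7480.00 |  |  | 414106.67 | 313453.33
x̄ = 414106.67 / 7480.00 = 55.36 mm
ȳ = 313453.33 / 7480.00 = 41.91 mm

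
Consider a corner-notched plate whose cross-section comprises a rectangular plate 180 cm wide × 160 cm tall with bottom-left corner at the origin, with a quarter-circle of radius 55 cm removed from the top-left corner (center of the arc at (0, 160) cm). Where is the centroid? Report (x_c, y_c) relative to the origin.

x_c = 95.99 cm, y_c = 74.91 cm

Part | A | x̄ᵢ | ȳᵢ | A·x̄ᵢ | A·ȳᵢ
plate | 28800.00 | 90.00 | 80.00 | 2592000.00 | 2304000.00
removed quarter-circle | -2375.83 | 23.34 | 136.66 | -55458.33 | -324674.38
Σ | 26424.17 |  |  | 2536541.67 | 1979325.62
x_c = 2536541.67 / 26424.17 = 95.99 cm
y_c = 1979325.62 / 26424.17 = 74.91 cm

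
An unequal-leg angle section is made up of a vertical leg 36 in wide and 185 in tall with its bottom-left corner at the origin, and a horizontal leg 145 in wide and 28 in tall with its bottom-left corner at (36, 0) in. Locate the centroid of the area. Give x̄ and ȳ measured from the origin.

x̄ = 52.28 in, ȳ = 62.77 in

vertical leg: A = 36 × 185 = 6660.00, centroid at (18.00, 92.50).
horizontal leg: A = 145 × 28 = 4060.00, centroid at (108.50, 14.00).
ΣA = 10720.00 in², ΣAx̄ = 560390.00 in³, ΣAȳ = 672890.00 in³.
x̄ = 560390.00/10720.00 = 52.28 in; ȳ = 672890.00/10720.00 = 62.77 in.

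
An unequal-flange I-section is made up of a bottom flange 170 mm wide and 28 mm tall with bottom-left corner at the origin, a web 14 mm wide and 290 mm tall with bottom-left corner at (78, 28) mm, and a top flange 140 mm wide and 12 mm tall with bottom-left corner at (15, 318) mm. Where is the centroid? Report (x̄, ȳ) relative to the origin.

x̄ = 85.00 mm, ȳ = 125.08 mm

Part | A | x̄ᵢ | ȳᵢ | A·x̄ᵢ | A·ȳᵢ
bottom flange | 4760.00 | 85.00 | 14.00 | 404600.00 | 66640.00
web | 4060.00 | 85.00 | 173.00 | 345100.00 | 702380.00
top flange | 1680.00 | 85.00 | 324.00 | 142800.00 | 544320.00
Σ | 10500.00 |  |  | 892500.00 | 1313340.00
x̄ = 892500.00 / 10500.00 = 85.00 mm
ȳ = 1313340.00 / 10500.00 = 125.08 mm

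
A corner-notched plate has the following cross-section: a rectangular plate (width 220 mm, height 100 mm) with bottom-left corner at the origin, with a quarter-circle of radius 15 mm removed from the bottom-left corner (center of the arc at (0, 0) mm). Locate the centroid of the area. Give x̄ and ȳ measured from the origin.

plate: A = 220 × 100 = 22000.00, centroid at (110.00, 50.00).
removed quarter-circle: A = −¼π·15² = -176.71, centroid at (6.37, 6.37).
ΣA = 21823.29 mm²
ΣAx̄ = (22000.00)(110.00) + (-176.71)(6.37) = 2418875.00 mm³
ΣAȳ = (22000.00)(50.00) + (-176.71)(6.37) = 1098875.00 mm³
x̄ = 2418875.00 / 21823.29 = 110.84 mm
ȳ = 1098875.00 / 21823.29 = 50.35 mm

x̄ = 110.84 mm, ȳ = 50.35 mm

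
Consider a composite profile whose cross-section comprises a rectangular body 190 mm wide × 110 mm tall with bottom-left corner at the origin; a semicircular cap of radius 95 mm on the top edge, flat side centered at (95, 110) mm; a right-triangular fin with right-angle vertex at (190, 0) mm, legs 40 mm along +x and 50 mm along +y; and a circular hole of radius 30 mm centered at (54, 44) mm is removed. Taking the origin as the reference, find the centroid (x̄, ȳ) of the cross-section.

x̄ = 101.74 mm, ȳ = 95.42 mm

rectangular body: A = 190 × 110 = 20900.00, centroid at (95.00, 55.00).
semicircular top: A = ½π·95² = 14176.44, centroid at (95.00, 150.32).
triangular fin: A = ½·40·50 = 1000.00, centroid at (203.33, 16.67).
hole: A = −π·30² = -2827.43, centroid at (54.00, 44.00).
ΣA = 33249.00 mm²
ΣAx̄ = (20900.00)(95.00) + (14176.44)(95.00) + (1000.00)(203.33) + (-2827.43)(54.00) = 3382913.43 mm³
ΣAȳ = (20900.00)(55.00) + (14176.44)(150.32) + (1000.00)(16.67) + (-2827.43)(44.00) = 3172750.98 mm³
x̄ = 3382913.43 / 33249.00 = 101.74 mm
ȳ = 3172750.98 / 33249.00 = 95.42 mm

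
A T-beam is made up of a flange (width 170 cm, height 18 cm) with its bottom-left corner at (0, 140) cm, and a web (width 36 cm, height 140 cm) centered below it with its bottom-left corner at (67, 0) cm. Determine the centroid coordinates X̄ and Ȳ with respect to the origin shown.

X̄ = 85.00 cm, Ȳ = 99.84 cm

web: A = 36 × 140 = 5040.00, centroid at (85.00, 70.00).
flange: A = 170 × 18 = 3060.00, centroid at (85.00, 149.00).
ΣA = 8100.00 cm², ΣAX̄ = 688500.00 cm³, ΣAȲ = 808740.00 cm³.
X̄ = 688500.00/8100.00 = 85.00 cm; Ȳ = 808740.00/8100.00 = 99.84 cm.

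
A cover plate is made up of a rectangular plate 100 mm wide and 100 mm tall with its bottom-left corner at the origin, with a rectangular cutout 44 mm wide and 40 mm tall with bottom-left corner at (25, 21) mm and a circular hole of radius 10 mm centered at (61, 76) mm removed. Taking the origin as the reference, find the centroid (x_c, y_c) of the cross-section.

plate: A = 100 × 100 = 10000.00, centroid at (50.00, 50.00).
hole 1: A = −(44 × 40) = -1760.00, centroid at (47.00, 41.00).
hole 2: A = −π·10² = -314.16, centroid at (61.00, 76.00).
ΣA = 7925.84 mm², ΣAx_c = 398116.28 mm³, ΣAy_c = 403963.90 mm³.
x_c = 398116.28/7925.84 = 50.23 mm; y_c = 403963.90/7925.84 = 50.97 mm.

x_c = 50.23 mm, y_c = 50.97 mm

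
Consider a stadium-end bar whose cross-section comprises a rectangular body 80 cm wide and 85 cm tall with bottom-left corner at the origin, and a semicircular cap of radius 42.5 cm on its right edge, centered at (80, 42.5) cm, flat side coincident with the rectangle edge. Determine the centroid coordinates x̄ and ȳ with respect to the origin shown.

Part | A | x̄ᵢ | ȳᵢ | A·x̄ᵢ | A·ȳᵢ
rectangular body | 6800.00 | 40.00 | 42.50 | 272000.00 | 289000.00
semicircular end | 2837.25 | 98.04 | 42.50 | 278157.15 | 120583.16
Σ | 9637.25 |  |  | 550157.15 | 409583.16
x̄ = 550157.15 / 9637.25 = 57.09 cm
ȳ = 409583.16 / 9637.25 = 42.50 cm

x̄ = 57.09 cm, ȳ = 42.50 cm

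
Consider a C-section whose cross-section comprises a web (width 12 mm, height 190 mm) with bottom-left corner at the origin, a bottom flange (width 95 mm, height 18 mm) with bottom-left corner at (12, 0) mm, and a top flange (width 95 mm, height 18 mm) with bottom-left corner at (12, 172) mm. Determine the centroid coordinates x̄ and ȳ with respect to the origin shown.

x̄ = 38.10 mm, ȳ = 95.00 mm

Part | A | x̄ᵢ | ȳᵢ | A·x̄ᵢ | A·ȳᵢ
web | 2280.00 | 6.00 | 95.00 | 13680.00 | 216600.00
bottom flange | 1710.00 | 59.50 | 9.00 | 101745.00 | 15390.00
top flange | 1710.00 | 59.50 | 181.00 | 101745.00 | 309510.00
Σ | 5700.00 |  |  | 217170.00 | 541500.00
x̄ = 217170.00 / 5700.00 = 38.10 mm
ȳ = 541500.00 / 5700.00 = 95.00 mm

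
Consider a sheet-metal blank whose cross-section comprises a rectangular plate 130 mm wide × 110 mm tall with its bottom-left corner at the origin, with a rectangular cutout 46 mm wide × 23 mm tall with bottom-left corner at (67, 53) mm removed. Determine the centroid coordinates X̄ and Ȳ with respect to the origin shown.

plate: A = 130 × 110 = 14300.00, centroid at (65.00, 55.00).
hole: A = −(46 × 23) = -1058.00, centroid at (90.00, 64.50).
ΣA = 13242.00 mm²
ΣAX̄ = (14300.00)(65.00) + (-1058.00)(90.00) = 834280.00 mm³
ΣAȲ = (14300.00)(55.00) + (-1058.00)(64.50) = 718259.00 mm³
X̄ = 834280.00 / 13242.00 = 63.00 mm
Ȳ = 718259.00 / 13242.00 = 54.24 mm

X̄ = 63.00 mm, Ȳ = 54.24 mm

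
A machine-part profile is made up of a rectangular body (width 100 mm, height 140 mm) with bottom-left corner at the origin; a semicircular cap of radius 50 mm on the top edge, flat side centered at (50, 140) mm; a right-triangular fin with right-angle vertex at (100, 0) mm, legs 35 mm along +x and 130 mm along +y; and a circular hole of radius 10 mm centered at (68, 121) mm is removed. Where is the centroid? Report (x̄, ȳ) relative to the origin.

x̄ = 56.77 mm, ȳ = 84.16 mm

Part | A | x̄ᵢ | ȳᵢ | A·x̄ᵢ | A·ȳᵢ
rectangular body | 14000.00 | 50.00 | 70.00 | 700000.00 | 980000.00
semicircular top | 3926.99 | 50.00 | 161.22 | 196349.54 | 633112.05
triangular fin | 2275.00 | 111.67 | 43.33 | 254041.67 | 98583.33
hole | -314.16 | 68.00 | 121.00 | -21362.83 | -38013.27
Σ | 19887.83 |  |  | 1129028.38 | 1673682.11
x̄ = 1129028.38 / 19887.83 = 56.77 mm
ȳ = 1673682.11 / 19887.83 = 84.16 mm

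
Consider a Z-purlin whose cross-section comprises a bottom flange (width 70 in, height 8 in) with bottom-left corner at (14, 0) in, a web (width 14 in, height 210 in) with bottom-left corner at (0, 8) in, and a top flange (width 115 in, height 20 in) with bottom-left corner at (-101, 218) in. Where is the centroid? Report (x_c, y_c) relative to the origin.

bottom flange: A = 70 × 8 = 560.00, centroid at (49.00, 4.00).
web: A = 14 × 210 = 2940.00, centroid at (7.00, 113.00).
top flange: A = 115 × 20 = 2300.00, centroid at (-43.50, 228.00).
ΣA = 5800.00 in², ΣAx_c = -52030.00 in³, ΣAy_c = 858860.00 in³.
x_c = -52030.00/5800.00 = -8.97 in; y_c = 858860.00/5800.00 = 148.08 in.

x_c = -8.97 in, y_c = 148.08 in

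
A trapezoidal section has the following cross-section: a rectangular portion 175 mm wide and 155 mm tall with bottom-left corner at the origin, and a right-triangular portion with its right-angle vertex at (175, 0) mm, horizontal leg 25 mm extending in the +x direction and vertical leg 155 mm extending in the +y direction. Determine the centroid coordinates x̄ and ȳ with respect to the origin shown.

rectangular portion: A = 175 × 155 = 27125.00, centroid at (87.50, 77.50).
triangular portion: A = ½·25·155 = 1937.50, centroid at (183.33, 51.67).
ΣA = 29062.50 mm², ΣAx̄ = 2728645.83 mm³, ΣAȳ = 2202291.67 mm³.
x̄ = 2728645.83/29062.50 = 93.89 mm; ȳ = 2202291.67/29062.50 = 75.78 mm.

x̄ = 93.89 mm, ȳ = 75.78 mm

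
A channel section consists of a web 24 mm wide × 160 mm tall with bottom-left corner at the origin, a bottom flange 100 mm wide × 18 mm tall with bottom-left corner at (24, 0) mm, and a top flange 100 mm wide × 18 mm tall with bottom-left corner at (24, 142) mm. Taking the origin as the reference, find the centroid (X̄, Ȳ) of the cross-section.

web: A = 24 × 160 = 3840.00, centroid at (12.00, 80.00).
bottom flange: A = 100 × 18 = 1800.00, centroid at (74.00, 9.00).
top flange: A = 100 × 18 = 1800.00, centroid at (74.00, 151.00).
ΣA = 7440.00 mm²
ΣAX̄ = (3840.00)(12.00) + (1800.00)(74.00) + (1800.00)(74.00) = 312480.00 mm³
ΣAȲ = (3840.00)(80.00) + (1800.00)(9.00) + (1800.00)(151.00) = 595200.00 mm³
X̄ = 312480.00 / 7440.00 = 42.00 mm
Ȳ = 595200.00 / 7440.00 = 80.00 mm

X̄ = 42.00 mm, Ȳ = 80.00 mm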